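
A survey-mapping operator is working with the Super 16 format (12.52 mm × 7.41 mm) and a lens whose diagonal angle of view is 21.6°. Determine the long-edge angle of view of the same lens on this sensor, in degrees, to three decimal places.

Sensor diagonal = √(12.52² + 7.41²) = √211.6585 ≈ 14.5485 mm.
From the diagonal AOV: f = 14.5485 / (2·tan(10.8°)) = 14.5485 / 0.38152 ≈ 38.1329 mm.
Long-edge AOV = 2·arctan(12.52 / (2 × 38.1329)) = 2·arctan(0.16416) ≈ 18.6453°.

18.645°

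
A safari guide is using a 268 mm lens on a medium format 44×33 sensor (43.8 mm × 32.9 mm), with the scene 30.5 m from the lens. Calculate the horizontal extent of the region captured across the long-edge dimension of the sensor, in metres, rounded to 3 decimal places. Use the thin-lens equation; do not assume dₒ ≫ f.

4.941 m

dₒ: 30.5 m = 30500 mm.
Similar triangles through the lens centre give W/dₒ = w/dᵢ; with 1/f = 1/dₒ + 1/dᵢ this gives W = w·(dₒ − f)/f.
W = 43.8 mm × (30500 − 268) / 268 = 43.8 × 112.8060 ≈ 4940.901 mm = 4.9409 m.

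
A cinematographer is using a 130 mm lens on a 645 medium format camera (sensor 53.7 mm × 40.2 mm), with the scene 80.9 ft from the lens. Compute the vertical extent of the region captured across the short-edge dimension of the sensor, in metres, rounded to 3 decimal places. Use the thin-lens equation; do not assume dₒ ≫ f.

7.585 m

dₒ: 80.9 ft × 304.8 mm/ft = 24658.32 mm.
Similar triangles through the lens centre give W/dₒ = h/dᵢ; with 1/f = 1/dₒ + 1/dᵢ this gives W = h·(dₒ − f)/f.
W = 40.2 mm × (24658.3 − 130) / 130 = 40.2 × 188.6794 ≈ 7584.911 mm = 7.58491 m.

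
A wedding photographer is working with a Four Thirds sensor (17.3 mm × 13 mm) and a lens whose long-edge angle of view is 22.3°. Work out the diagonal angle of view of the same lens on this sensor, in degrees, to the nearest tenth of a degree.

From the long-edge AOV: f = 17.3 / (2·tan(11.15°)) = 17.3 / 0.39420 ≈ 43.8867 mm.
Sensor diagonal = √(17.3² + 13²) = √468.2900 ≈ 21.6400 mm.
Diagonal AOV = 2·arctan(21.6400 / (2 × 43.8867)) = 2·arctan(0.24654) ≈ 27.6995°.

27.7°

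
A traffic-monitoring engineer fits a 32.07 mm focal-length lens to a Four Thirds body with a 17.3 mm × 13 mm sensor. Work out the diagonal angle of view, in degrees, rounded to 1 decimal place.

37.3°

Sensor diagonal = √(17.3² + 13²) = √468.2900 ≈ 21.6400 mm.
Angle of view α = 2·arctan(d/2f) with d = 21.6400 mm and f = 32.07 mm.
d/2f = 0.33739; arctan(0.33739) ≈ 18.6437°, so α ≈ 37.2875°.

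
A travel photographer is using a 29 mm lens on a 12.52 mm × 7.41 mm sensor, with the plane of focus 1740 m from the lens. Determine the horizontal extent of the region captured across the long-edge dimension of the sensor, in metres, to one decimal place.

dₒ: 1740 m = 1.74e+06 mm.
Similar triangles through the lens centre give W/dₒ = w/dᵢ; with 1/f = 1/dₒ + 1/dᵢ this gives W = w·(dₒ − f)/f.
W = 12.52 mm × (1.74e+06 − 29) / 29 = 12.52 × 59999.0000 ≈ 751187.480 mm = 751.187 m.

751.2 m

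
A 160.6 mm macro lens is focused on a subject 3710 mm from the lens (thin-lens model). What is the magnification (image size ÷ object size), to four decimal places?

0.0452×

Thin lens: 1/f = 1/dₒ + 1/dᵢ → 1/dᵢ = 1/160.6 − 1/3710 = 0.0059571 mm⁻¹, so dᵢ ≈ 167.8667 mm.
Magnification m = dᵢ/dₒ = 167.8667/3710 ≈ 0.04525.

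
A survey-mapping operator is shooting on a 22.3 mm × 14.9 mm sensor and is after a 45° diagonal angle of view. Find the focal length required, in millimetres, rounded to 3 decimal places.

Sensor diagonal = √(22.3² + 14.9²) = √719.3000 ≈ 26.8198 mm.
From α = 2·arctan(d/2f) we get f = d / (2·tan(α/2)).
With d = 26.8198 mm and α/2 = 22.5°, tan(α/2) ≈ 0.41421, so f ≈ 26.8198 / 0.82843 ≈ 32.3743 mm.

32.374 mm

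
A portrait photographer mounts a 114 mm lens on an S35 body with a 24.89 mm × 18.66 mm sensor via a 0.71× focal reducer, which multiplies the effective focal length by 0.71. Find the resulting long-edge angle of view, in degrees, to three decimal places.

Effective focal length f = 114 × 0.71 = 80.94 mm.
α = 2·arctan(24.89 / (2 × 80.94)) = 2·arctan(0.15376) ≈ 17.4822°.

17.482°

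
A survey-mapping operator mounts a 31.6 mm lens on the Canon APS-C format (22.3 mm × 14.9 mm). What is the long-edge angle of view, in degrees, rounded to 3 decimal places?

38.871°

Angle of view α = 2·arctan(w/2f) with w = 22.3 mm and f = 31.6 mm.
w/2f = 0.35285; arctan(0.35285) ≈ 19.4353°, so α ≈ 38.8706°.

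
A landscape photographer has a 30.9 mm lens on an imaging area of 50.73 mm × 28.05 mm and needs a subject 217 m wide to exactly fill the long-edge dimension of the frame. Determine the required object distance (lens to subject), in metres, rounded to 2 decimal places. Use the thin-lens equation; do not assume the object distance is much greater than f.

W: 217 m = 217000 mm.
Magnification m = w/W = dᵢ/dₒ; combined with 1/f = 1/dₒ + 1/dᵢ this gives dₒ = f·(1 + W/w).
dₒ = 30.9 mm × (1 + 217000/50.73) = 30.9 × 4278.5478 ≈ 132207.127 mm = 132.207 m.

132.21 m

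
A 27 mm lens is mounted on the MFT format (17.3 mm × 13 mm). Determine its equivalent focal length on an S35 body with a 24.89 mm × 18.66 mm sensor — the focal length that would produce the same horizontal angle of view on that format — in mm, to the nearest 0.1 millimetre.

Equal angle of view means equal width/f ratio, so f₂ = f₁ · (width₂/width₁) = 27 × 24.89/17.3.
f₂ = 27 × 1.43873 ≈ 38.846 mm.

38.8 mm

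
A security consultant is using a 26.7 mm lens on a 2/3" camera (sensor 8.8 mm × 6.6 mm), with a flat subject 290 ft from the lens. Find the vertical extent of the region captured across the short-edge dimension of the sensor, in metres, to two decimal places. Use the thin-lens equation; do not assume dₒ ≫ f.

dₒ: 290 ft × 304.8 mm/ft = 88392.00 mm.
Similar triangles through the lens centre give W/dₒ = h/dᵢ; with 1/f = 1/dₒ + 1/dᵢ this gives W = h·(dₒ − f)/f.
W = 6.6 mm × (88392 − 26.7) / 26.7 = 6.6 × 3309.5617 ≈ 21843.107 mm = 21.8431 m.

21.84 m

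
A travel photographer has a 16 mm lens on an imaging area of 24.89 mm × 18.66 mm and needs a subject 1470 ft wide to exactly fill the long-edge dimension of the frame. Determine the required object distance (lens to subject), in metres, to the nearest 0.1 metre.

288.0 m

W: 1470 ft × 304.8 mm/ft = 448055.99 mm.
Magnification m = w/W = dᵢ/dₒ; combined with 1/f = 1/dₒ + 1/dᵢ this gives dₒ = f·(1 + W/w).
dₒ = 16 mm × (1 + 448056/24.89) = 16 × 18002.4458 ≈ 288039.133 mm = 288.039 m.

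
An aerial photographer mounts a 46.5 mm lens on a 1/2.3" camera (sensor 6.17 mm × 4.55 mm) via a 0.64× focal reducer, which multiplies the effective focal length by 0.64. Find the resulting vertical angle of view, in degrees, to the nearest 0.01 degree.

8.74°

Effective focal length f = 46.5 × 0.64 = 29.76 mm.
α = 2·arctan(4.55 / (2 × 29.76)) = 2·arctan(0.07644) ≈ 8.7429°.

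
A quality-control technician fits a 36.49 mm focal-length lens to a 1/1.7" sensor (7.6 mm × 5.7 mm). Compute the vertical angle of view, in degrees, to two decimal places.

Angle of view α = 2·arctan(h/2f) with h = 5.7 mm and f = 36.49 mm.
h/2f = 0.07810; arctan(0.07810) ≈ 4.4659°, so α ≈ 8.9319°.

8.93°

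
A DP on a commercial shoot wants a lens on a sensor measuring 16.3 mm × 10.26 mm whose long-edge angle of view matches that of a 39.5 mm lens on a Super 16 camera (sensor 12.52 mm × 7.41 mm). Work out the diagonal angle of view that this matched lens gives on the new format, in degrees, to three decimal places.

21.213°

Equal long-edge AOV ⇒ f₂ = f₁ · 16.3/12.52 = 39.5 × 1.30192 ≈ 51.4257 mm.
Sensor diagonal = √(16.3² + 10.26²) = √370.9576 ≈ 19.2603 mm.
Diagonal AOV on the new format = 2·arctan(19.2603 / (2 × 51.4257)) = 2·arctan(0.18726) ≈ 21.2131°.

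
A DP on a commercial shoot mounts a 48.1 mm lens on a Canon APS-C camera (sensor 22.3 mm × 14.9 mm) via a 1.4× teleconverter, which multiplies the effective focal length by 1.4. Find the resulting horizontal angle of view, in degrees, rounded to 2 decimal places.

18.80°

Effective focal length f = 48.1 × 1.4 = 67.34 mm.
α = 2·arctan(22.3 / (2 × 67.34)) = 2·arctan(0.16558) ≈ 18.8032°.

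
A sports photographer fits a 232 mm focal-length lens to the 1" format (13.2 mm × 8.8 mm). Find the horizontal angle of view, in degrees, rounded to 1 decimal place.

Angle of view α = 2·arctan(w/2f) with w = 13.2 mm and f = 232 mm.
w/2f = 0.02845; arctan(0.02845) ≈ 1.6295°, so α ≈ 3.2591°.

3.3°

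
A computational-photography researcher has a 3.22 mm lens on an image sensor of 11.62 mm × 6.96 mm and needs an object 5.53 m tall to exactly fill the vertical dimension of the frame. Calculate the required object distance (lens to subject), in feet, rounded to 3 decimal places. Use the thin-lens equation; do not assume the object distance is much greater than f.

W: 5.53 m = 5530 mm.
Magnification m = h/W = dᵢ/dₒ; combined with 1/f = 1/dₒ + 1/dᵢ this gives dₒ = f·(1 + W/h).
dₒ = 3.22 mm × (1 + 5530/6.96) = 3.22 × 795.5402 ≈ 2561.640 mm = 2561.640/304.8 ft = 8.40433 ft.

8.404 ft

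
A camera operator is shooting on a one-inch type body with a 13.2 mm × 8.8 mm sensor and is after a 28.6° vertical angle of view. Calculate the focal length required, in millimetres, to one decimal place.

From α = 2·arctan(h/2f) we get f = h / (2·tan(α/2)).
With h = 8.8 mm and α/2 = 14.3°, tan(α/2) ≈ 0.25490, so f ≈ 8.8 / 0.50979 ≈ 17.2619 mm.

17.3 mm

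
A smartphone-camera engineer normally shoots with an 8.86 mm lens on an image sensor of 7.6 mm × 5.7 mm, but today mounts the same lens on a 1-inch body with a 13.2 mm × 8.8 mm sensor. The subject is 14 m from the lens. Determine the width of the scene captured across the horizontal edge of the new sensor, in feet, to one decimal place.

The focal length stays 8.86 mm; the relevant sensor dimension is now w = 13.2 mm. Object distance dₒ = 14 m = 14000 mm.
Thin-lens field width W = w·(dₒ − f)/f = 13.2 × (14000 − 8.86)/8.86 ≈ 20844.588 mm = 20844.588/304.8 ft = 68.3878 ft.

68.4 ft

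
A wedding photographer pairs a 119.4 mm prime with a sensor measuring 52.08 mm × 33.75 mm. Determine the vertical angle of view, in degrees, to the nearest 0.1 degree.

Angle of view α = 2·arctan(h/2f) with h = 33.75 mm and f = 119.4 mm.
h/2f = 0.14133; arctan(0.14133) ≈ 8.0444°, so α ≈ 16.0889°.

16.1°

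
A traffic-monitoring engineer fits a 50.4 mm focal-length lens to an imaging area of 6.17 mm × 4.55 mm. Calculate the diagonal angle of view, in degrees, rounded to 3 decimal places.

Sensor diagonal = √(6.17² + 4.55²) = √58.7714 ≈ 7.6663 mm.
Angle of view α = 2·arctan(d/2f) with d = 7.6663 mm and f = 50.4 mm.
d/2f = 0.07605; arctan(0.07605) ≈ 4.3492°, so α ≈ 8.6984°.

8.698°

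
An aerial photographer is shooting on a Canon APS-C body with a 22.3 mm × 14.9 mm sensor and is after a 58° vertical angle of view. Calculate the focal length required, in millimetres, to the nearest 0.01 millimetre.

From α = 2·arctan(h/2f) we get f = h / (2·tan(α/2)).
With h = 14.9 mm and α/2 = 29°, tan(α/2) ≈ 0.55431, so f ≈ 14.9 / 1.10862 ≈ 13.4402 mm.

13.44 mm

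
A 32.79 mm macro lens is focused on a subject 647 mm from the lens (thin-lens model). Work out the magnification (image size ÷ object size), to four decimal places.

Thin lens: 1/f = 1/dₒ + 1/dᵢ → 1/dᵢ = 1/32.79 − 1/647 = 0.0289515 mm⁻¹, so dᵢ ≈ 34.5405 mm.
Magnification m = dᵢ/dₒ = 34.5405/647 ≈ 0.05339.

0.0534×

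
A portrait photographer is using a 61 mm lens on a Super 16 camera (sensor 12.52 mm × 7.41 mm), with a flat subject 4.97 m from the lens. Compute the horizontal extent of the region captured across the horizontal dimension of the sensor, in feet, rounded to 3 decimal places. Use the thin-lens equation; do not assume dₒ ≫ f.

dₒ: 4.97 m = 4970 mm.
Similar triangles through the lens centre give W/dₒ = w/dᵢ; with 1/f = 1/dₒ + 1/dᵢ this gives W = w·(dₒ − f)/f.
W = 12.52 mm × (4970 − 61) / 61 = 12.52 × 80.4754 ≈ 1007.552 mm = 1007.552/304.8 ft = 3.30562 ft.

3.306 ft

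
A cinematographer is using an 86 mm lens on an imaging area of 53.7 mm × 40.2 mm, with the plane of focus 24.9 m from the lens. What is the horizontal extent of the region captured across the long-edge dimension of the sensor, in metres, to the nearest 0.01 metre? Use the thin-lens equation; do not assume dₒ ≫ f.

15.49 m

dₒ: 24.9 m = 24900 mm.
Similar triangles through the lens centre give W/dₒ = w/dᵢ; with 1/f = 1/dₒ + 1/dᵢ this gives W = w·(dₒ − f)/f.
W = 53.7 mm × (24900 − 86) / 86 = 53.7 × 288.5349 ≈ 15494.323 mm = 15.4943 m.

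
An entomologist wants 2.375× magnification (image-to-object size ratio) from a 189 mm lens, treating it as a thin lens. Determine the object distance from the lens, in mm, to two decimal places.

With m = dᵢ/dₒ and 1/f = 1/dₒ + 1/dᵢ, substituting dᵢ = m·dₒ gives 1/f = (1 + 1/m)/dₒ, hence dₒ = f·(1 + 1/m).
dₒ = 189 × (1 + 1/2.375) = 189 × 1.42105 ≈ 268.579 mm.

268.58 mm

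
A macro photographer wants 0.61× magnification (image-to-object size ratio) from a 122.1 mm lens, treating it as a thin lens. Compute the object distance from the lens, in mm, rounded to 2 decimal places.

322.26 mm

With m = dᵢ/dₒ and 1/f = 1/dₒ + 1/dᵢ, substituting dᵢ = m·dₒ gives 1/f = (1 + 1/m)/dₒ, hence dₒ = f·(1 + 1/m).
dₒ = 122.1 × (1 + 1/0.61) = 122.1 × 2.63934 ≈ 322.264 mm.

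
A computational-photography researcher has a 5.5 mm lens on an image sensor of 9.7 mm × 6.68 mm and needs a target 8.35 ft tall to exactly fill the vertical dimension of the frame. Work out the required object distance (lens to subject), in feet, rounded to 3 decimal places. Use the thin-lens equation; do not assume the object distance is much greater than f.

W: 8.35 ft × 304.8 mm/ft = 2545.08 mm.
Magnification m = h/W = dᵢ/dₒ; combined with 1/f = 1/dₒ + 1/dᵢ this gives dₒ = f·(1 + W/h).
dₒ = 5.5 mm × (1 + 2545.08/6.68) = 5.5 × 382.0000 ≈ 2101.000 mm = 2101.000/304.8 ft = 6.89304 ft.

6.893 ft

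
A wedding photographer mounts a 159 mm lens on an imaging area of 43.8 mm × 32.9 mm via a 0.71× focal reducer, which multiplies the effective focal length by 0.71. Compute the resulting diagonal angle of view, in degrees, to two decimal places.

27.28°

Effective focal length f = 159 × 0.71 = 112.89 mm.
Sensor diagonal = √(43.8² + 32.9²) = √3000.8500 ≈ 54.7800 mm.
α = 2·arctan(54.780 / (2 × 112.89)) = 2·arctan(0.24263) ≈ 27.2758°.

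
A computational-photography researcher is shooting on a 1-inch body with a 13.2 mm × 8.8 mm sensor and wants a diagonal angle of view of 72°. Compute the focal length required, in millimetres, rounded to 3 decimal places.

Sensor diagonal = √(13.2² + 8.8²) = √251.6800 ≈ 15.8644 mm.
From α = 2·arctan(d/2f) we get f = d / (2·tan(α/2)).
With d = 15.8644 mm and α/2 = 36°, tan(α/2) ≈ 0.72654, so f ≈ 15.8644 / 1.45309 ≈ 10.9178 mm.

10.918 mm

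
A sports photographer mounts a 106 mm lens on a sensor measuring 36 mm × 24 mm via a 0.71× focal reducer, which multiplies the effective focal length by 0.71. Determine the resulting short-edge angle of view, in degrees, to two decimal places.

18.12°

Effective focal length f = 106 × 0.71 = 75.26 mm.
α = 2·arctan(24 / (2 × 75.26)) = 2·arctan(0.15945) ≈ 18.1188°.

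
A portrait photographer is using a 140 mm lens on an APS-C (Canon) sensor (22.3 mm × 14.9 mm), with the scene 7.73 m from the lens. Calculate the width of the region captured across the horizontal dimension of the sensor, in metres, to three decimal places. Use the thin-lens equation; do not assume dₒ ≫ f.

1.209 m

dₒ: 7.73 m = 7730 mm.
Similar triangles through the lens centre give W/dₒ = w/dᵢ; with 1/f = 1/dₒ + 1/dᵢ this gives W = w·(dₒ − f)/f.
W = 22.3 mm × (7730 − 140) / 140 = 22.3 × 54.2143 ≈ 1208.979 mm = 1.20898 m.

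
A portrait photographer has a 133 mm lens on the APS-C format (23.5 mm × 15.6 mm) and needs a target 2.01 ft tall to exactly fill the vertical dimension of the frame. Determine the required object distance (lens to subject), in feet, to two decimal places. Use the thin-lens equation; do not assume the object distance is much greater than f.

17.57 ft

W: 2.01 ft × 304.8 mm/ft = 612.65 mm.
Magnification m = h/W = dᵢ/dₒ; combined with 1/f = 1/dₒ + 1/dᵢ this gives dₒ = f·(1 + W/h).
dₒ = 133 mm × (1 + 612.648/15.6) = 133 × 40.2723 ≈ 5356.217 mm = 5356.217/304.8 ft = 17.5729 ft.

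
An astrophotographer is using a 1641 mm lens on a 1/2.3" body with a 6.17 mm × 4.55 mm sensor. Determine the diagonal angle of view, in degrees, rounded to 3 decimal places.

0.268°

Sensor diagonal = √(6.17² + 4.55²) = √58.7714 ≈ 7.6663 mm.
Angle of view α = 2·arctan(d/2f) with d = 7.6663 mm and f = 1641 mm.
d/2f = 0.00234; arctan(0.00234) ≈ 0.1338°, so α ≈ 0.2677°.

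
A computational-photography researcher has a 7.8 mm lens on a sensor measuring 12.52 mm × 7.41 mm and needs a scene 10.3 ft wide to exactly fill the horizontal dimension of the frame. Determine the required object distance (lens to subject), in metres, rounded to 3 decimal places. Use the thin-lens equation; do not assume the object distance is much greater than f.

W: 10.3 ft × 304.8 mm/ft = 3139.44 mm.
Magnification m = w/W = dᵢ/dₒ; combined with 1/f = 1/dₒ + 1/dᵢ this gives dₒ = f·(1 + W/w).
dₒ = 7.8 mm × (1 + 3139.44/12.52) = 7.8 × 251.7540 ≈ 1963.681 mm = 1.96368 m.

1.964 m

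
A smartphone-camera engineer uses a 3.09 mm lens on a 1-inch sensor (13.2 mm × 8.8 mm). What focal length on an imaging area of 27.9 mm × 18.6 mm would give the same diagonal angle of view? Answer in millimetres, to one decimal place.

6.5 mm

Sensor diagonal = √(13.2² + 8.8²) = √251.6800 ≈ 15.8644 mm.
Sensor diagonal = √(27.9² + 18.6²) = √1124.3700 ≈ 33.5316 mm.
Equal angle of view means equal diagonal/f ratio, so f₂ = f₁ · (diagonal₂/diagonal₁) = 3.09 × 33.5316/15.8644.
f₂ = 3.09 × 2.11364 ≈ 6.531 mm.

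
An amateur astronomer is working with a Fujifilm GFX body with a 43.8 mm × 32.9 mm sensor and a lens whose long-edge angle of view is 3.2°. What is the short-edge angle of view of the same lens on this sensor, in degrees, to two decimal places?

2.40°

From the long-edge AOV: f = 43.8 / (2·tan(1.6°)) = 43.8 / 0.05587 ≈ 784.0321 mm.
Short-edge AOV = 2·arctan(32.9 / (2 × 784.0321)) = 2·arctan(0.02098) ≈ 2.4039°.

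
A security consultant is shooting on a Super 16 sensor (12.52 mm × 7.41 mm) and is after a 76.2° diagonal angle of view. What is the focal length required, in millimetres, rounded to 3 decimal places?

Sensor diagonal = √(12.52² + 7.41²) = √211.6585 ≈ 14.5485 mm.
From α = 2·arctan(d/2f) we get f = d / (2·tan(α/2)).
With d = 14.5485 mm and α/2 = 38.1°, tan(α/2) ≈ 0.78410, so f ≈ 14.5485 / 1.56820 ≈ 9.2772 mm.

9.277 mm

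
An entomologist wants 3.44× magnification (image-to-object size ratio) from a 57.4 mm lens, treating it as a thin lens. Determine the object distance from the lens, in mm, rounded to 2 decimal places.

74.09 mm

With m = dᵢ/dₒ and 1/f = 1/dₒ + 1/dᵢ, substituting dᵢ = m·dₒ gives 1/f = (1 + 1/m)/dₒ, hence dₒ = f·(1 + 1/m).
dₒ = 57.4 × (1 + 1/3.44) = 57.4 × 1.29070 ≈ 74.086 mm.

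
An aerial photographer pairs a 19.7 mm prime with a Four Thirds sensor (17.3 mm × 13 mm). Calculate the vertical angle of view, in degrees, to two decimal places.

36.52°

Angle of view α = 2·arctan(h/2f) with h = 13 mm and f = 19.7 mm.
h/2f = 0.32995; arctan(0.32995) ≈ 18.2603°, so α ≈ 36.5205°.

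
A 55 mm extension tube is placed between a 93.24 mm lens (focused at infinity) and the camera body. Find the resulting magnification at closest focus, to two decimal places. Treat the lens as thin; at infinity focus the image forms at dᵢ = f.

The tube moves the image plane from f to f + e, so dᵢ = 93.24 + 55 = 148.24 mm. Focus is achieved when 1/f = 1/dₒ + 1/dᵢ, giving dₒ = 1/(1/f − 1/(f+e)).
Magnification m = dᵢ/dₒ = (f+e)·(1/f − 1/(f+e)) = e/f = 55/93.24 ≈ 0.5899.

0.59×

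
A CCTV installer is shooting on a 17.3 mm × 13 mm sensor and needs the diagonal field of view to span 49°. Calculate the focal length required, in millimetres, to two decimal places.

Sensor diagonal = √(17.3² + 13²) = √468.2900 ≈ 21.6400 mm.
From α = 2·arctan(d/2f) we get f = d / (2·tan(α/2)).
With d = 21.6400 mm and α/2 = 24.5°, tan(α/2) ≈ 0.45573, so f ≈ 21.6400 / 0.91145 ≈ 23.7423 mm.

23.74 mm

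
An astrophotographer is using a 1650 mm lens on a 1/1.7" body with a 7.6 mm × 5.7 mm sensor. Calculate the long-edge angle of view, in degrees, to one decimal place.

Angle of view α = 2·arctan(w/2f) with w = 7.6 mm and f = 1650 mm.
w/2f = 0.00230; arctan(0.00230) ≈ 0.1320°, so α ≈ 0.2639°.

0.3°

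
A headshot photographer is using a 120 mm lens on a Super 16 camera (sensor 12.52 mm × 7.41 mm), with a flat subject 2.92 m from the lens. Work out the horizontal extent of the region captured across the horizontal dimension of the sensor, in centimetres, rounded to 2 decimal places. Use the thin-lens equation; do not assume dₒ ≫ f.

29.21 cm

dₒ: 2.92 m = 2920 mm.
Similar triangles through the lens centre give W/dₒ = w/dᵢ; with 1/f = 1/dₒ + 1/dᵢ this gives W = w·(dₒ − f)/f.
W = 12.52 mm × (2920 − 120) / 120 = 12.52 × 23.3333 ≈ 292.133 mm = 29.2133 cm.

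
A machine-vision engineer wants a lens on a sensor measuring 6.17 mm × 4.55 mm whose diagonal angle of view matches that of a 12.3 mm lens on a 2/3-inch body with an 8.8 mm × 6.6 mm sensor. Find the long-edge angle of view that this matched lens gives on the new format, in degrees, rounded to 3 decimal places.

39.586°

Sensor diagonal = √(8.8² + 6.6²) = √121.0000 ≈ 11.0000 mm.
Sensor diagonal = √(6.17² + 4.55²) = √58.7714 ≈ 7.6663 mm.
Equal diagonal AOV ⇒ f₂ = f₁ · 7.6663/11.0000 = 12.3 × 0.69693 ≈ 8.5723 mm.
Long-edge AOV on the new format = 2·arctan(6.17 / (2 × 8.5723)) = 2·arctan(0.35988) ≈ 39.5857°.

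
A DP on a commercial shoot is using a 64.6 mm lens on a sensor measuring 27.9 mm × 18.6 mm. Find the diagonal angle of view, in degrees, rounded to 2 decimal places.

29.10°

Sensor diagonal = √(27.9² + 18.6²) = √1124.3700 ≈ 33.5316 mm.
Angle of view α = 2·arctan(d/2f) with d = 33.5316 mm and f = 64.6 mm.
d/2f = 0.25953; arctan(0.25953) ≈ 14.5491°, so α ≈ 29.0983°.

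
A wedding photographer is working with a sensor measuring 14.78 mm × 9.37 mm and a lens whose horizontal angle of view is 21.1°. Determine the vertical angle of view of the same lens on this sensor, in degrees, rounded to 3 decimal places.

From the horizontal AOV: f = 14.78 / (2·tan(10.55°)) = 14.78 / 0.37248 ≈ 39.6796 mm.
Vertical AOV = 2·arctan(9.37 / (2 × 39.6796)) = 2·arctan(0.11807) ≈ 13.4676°.

13.468°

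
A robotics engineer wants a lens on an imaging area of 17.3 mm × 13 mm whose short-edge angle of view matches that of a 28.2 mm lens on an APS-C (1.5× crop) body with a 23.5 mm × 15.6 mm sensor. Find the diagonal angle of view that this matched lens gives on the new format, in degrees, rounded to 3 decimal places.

49.445°

Equal short-edge AOV ⇒ f₂ = f₁ · 13/15.6 = 28.2 × 0.83333 ≈ 23.5000 mm.
Sensor diagonal = √(17.3² + 13²) = √468.2900 ≈ 21.6400 mm.
Diagonal AOV on the new format = 2·arctan(21.6400 / (2 × 23.5000)) = 2·arctan(0.46043) ≈ 49.4451°.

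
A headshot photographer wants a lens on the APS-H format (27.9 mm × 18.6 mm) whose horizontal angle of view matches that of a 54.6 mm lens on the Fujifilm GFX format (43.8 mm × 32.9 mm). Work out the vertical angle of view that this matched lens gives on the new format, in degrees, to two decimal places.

29.94°

Equal horizontal AOV ⇒ f₂ = f₁ · 27.9/43.8 = 54.6 × 0.63699 ≈ 34.7795 mm.
Vertical AOV on the new format = 2·arctan(18.6 / (2 × 34.7795)) = 2·arctan(0.26740) ≈ 29.9412°.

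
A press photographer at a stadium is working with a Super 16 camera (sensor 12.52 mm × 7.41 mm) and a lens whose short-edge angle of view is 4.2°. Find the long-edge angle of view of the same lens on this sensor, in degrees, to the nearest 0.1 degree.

7.1°

From the short-edge AOV: f = 7.41 / (2·tan(2.1°)) = 7.41 / 0.07334 ≈ 101.0409 mm.
Long-edge AOV = 2·arctan(12.52 / (2 × 101.0409)) = 2·arctan(0.06196) ≈ 7.0905°.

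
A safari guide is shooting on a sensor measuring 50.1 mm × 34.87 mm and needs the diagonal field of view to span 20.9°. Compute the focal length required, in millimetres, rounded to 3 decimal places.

Sensor diagonal = √(50.1² + 34.87²) = √3725.9269 ≈ 61.0404 mm.
From α = 2·arctan(d/2f) we get f = d / (2·tan(α/2)).
With d = 61.0404 mm and α/2 = 10.45°, tan(α/2) ≈ 0.18444, so f ≈ 61.0404 / 0.36887 ≈ 165.4780 mm.

165.478 mm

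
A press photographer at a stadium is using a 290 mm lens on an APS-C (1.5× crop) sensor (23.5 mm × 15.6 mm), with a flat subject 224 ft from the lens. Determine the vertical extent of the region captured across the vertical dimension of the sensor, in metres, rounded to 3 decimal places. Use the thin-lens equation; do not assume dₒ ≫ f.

3.657 m

dₒ: 224 ft × 304.8 mm/ft = 68275.20 mm.
Similar triangles through the lens centre give W/dₒ = h/dᵢ; with 1/f = 1/dₒ + 1/dᵢ this gives W = h·(dₒ − f)/f.
W = 15.6 mm × (68275.2 − 290) / 290 = 15.6 × 234.4317 ≈ 3657.135 mm = 3.65713 m.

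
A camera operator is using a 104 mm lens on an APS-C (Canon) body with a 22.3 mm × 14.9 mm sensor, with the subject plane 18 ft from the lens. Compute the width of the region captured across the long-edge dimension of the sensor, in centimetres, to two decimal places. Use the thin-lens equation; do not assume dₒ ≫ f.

115.41 cm

dₒ: 18 ft × 304.8 mm/ft = 5486.40 mm.
Similar triangles through the lens centre give W/dₒ = w/dᵢ; with 1/f = 1/dₒ + 1/dᵢ this gives W = w·(dₒ − f)/f.
W = 22.3 mm × (5486.4 − 104) / 104 = 22.3 × 51.7538 ≈ 1154.111 mm = 115.411 cm.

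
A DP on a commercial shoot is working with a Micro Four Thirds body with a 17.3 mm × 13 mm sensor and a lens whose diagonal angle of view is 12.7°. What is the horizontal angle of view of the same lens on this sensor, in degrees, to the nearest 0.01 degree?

Sensor diagonal = √(17.3² + 13²) = √468.2900 ≈ 21.6400 mm.
From the diagonal AOV: f = 21.6400 / (2·tan(6.35°)) = 21.6400 / 0.22257 ≈ 97.2284 mm.
Horizontal AOV = 2·arctan(17.3 / (2 × 97.2284)) = 2·arctan(0.08897) ≈ 10.1680°.

10.17°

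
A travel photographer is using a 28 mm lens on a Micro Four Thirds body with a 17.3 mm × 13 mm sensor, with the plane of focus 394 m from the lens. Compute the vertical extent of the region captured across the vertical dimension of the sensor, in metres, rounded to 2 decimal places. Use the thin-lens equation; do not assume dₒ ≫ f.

dₒ: 394 m = 394000 mm.
Similar triangles through the lens centre give W/dₒ = h/dᵢ; with 1/f = 1/dₒ + 1/dᵢ this gives W = h·(dₒ − f)/f.
W = 13 mm × (394000 − 28) / 28 = 13 × 14070.4286 ≈ 182915.571 mm = 182.916 m.

182.92 m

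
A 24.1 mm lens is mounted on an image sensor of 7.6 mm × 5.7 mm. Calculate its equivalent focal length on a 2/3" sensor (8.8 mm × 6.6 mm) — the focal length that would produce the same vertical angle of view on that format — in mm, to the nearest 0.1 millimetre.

27.9 mm

Equal angle of view means equal height/f ratio, so f₂ = f₁ · (height₂/height₁) = 24.1 × 6.6/5.7.
f₂ = 24.1 × 1.15789 ≈ 27.905 mm.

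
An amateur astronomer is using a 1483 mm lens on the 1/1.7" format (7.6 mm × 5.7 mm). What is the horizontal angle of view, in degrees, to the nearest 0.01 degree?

Angle of view α = 2·arctan(w/2f) with w = 7.6 mm and f = 1483 mm.
w/2f = 0.00256; arctan(0.00256) ≈ 0.1468°, so α ≈ 0.2936°.

0.29°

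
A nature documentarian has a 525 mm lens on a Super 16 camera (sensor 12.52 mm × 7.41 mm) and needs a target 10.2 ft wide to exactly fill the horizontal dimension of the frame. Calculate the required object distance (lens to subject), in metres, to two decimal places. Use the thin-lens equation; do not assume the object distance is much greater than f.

130.89 m

W: 10.2 ft × 304.8 mm/ft = 3108.96 mm.
Magnification m = w/W = dᵢ/dₒ; combined with 1/f = 1/dₒ + 1/dᵢ this gives dₒ = f·(1 + W/w).
dₒ = 525 mm × (1 + 3108.96/12.52) = 525 × 249.3195 ≈ 130892.727 mm = 130.893 m.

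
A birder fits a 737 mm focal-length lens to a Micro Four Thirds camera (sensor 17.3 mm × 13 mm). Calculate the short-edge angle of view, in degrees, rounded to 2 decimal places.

1.01°

Angle of view α = 2·arctan(h/2f) with h = 13 mm and f = 737 mm.
h/2f = 0.00882; arctan(0.00882) ≈ 0.5053°, so α ≈ 1.0106°.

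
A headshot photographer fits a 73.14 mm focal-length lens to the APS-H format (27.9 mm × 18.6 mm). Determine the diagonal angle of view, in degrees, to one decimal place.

Sensor diagonal = √(27.9² + 18.6²) = √1124.3700 ≈ 33.5316 mm.
Angle of view α = 2·arctan(d/2f) with d = 33.5316 mm and f = 73.14 mm.
d/2f = 0.22923; arctan(0.22923) ≈ 12.9108°, so α ≈ 25.8216°.

25.8°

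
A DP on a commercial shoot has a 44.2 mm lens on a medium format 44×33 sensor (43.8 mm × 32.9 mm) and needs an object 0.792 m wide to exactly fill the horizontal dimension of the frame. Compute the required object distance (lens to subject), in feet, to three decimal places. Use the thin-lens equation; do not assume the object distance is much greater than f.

2.767 ft

W: 0.792 m = 792 mm.
Magnification m = w/W = dᵢ/dₒ; combined with 1/f = 1/dₒ + 1/dᵢ this gives dₒ = f·(1 + W/w).
dₒ = 44.2 mm × (1 + 792/43.8) = 44.2 × 19.0822 ≈ 843.433 mm = 843.433/304.8 ft = 2.76717 ft.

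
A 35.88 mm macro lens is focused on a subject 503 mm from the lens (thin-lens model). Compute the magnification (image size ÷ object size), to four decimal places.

0.0768×

Thin lens: 1/f = 1/dₒ + 1/dᵢ → 1/dᵢ = 1/35.88 − 1/503 = 0.0258826 mm⁻¹, so dᵢ ≈ 38.6360 mm.
Magnification m = dᵢ/dₒ = 38.6360/503 ≈ 0.07681.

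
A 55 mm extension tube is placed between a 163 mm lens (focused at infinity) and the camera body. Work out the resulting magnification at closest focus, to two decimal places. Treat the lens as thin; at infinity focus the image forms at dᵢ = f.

0.34×

The tube moves the image plane from f to f + e, so dᵢ = 163 + 55 = 218 mm. Focus is achieved when 1/f = 1/dₒ + 1/dᵢ, giving dₒ = 1/(1/f − 1/(f+e)).
Magnification m = dᵢ/dₒ = (f+e)·(1/f − 1/(f+e)) = e/f = 55/163 ≈ 0.3374.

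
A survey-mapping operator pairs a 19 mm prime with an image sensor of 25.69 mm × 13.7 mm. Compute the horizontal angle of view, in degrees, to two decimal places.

68.12°

Angle of view α = 2·arctan(w/2f) with w = 25.69 mm and f = 19 mm.
w/2f = 0.67605; arctan(0.67605) ≈ 34.0608°, so α ≈ 68.1215°.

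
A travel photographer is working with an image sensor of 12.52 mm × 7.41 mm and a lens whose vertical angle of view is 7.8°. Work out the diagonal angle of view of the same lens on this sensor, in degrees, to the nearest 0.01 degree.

15.25°

From the vertical AOV: f = 7.41 / (2·tan(3.9°)) = 7.41 / 0.13635 ≈ 54.3469 mm.
Sensor diagonal = √(12.52² + 7.41²) = √211.6585 ≈ 14.5485 mm.
Diagonal AOV = 2·arctan(14.5485 / (2 × 54.3469)) = 2·arctan(0.13385) ≈ 15.2473°.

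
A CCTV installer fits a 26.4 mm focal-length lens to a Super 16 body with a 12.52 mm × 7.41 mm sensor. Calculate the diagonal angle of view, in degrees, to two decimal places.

Sensor diagonal = √(12.52² + 7.41²) = √211.6585 ≈ 14.5485 mm.
Angle of view α = 2·arctan(d/2f) with d = 14.5485 mm and f = 26.4 mm.
d/2f = 0.27554; arctan(0.27554) ≈ 15.4050°, so α ≈ 30.8100°.

30.81°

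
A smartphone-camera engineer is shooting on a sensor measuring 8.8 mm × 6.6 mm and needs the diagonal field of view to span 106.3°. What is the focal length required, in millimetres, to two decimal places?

Sensor diagonal = √(8.8² + 6.6²) = √121.0000 ≈ 11.0000 mm.
From α = 2·arctan(d/2f) we get f = d / (2·tan(α/2)).
With d = 11.0000 mm and α/2 = 53.15°, tan(α/2) ≈ 1.33430, so f ≈ 11.0000 / 2.66860 ≈ 4.1220 mm.

4.12 mm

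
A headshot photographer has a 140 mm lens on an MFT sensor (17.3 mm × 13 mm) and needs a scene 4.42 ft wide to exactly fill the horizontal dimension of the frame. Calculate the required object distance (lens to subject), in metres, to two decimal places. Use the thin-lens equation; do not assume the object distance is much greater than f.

W: 4.42 ft × 304.8 mm/ft = 1347.22 mm.
Magnification m = w/W = dᵢ/dₒ; combined with 1/f = 1/dₒ + 1/dᵢ this gives dₒ = f·(1 + W/w).
dₒ = 140 mm × (1 + 1347.22/17.3) = 140 × 78.8738 ≈ 11042.326 mm = 11.0423 m.

11.04 m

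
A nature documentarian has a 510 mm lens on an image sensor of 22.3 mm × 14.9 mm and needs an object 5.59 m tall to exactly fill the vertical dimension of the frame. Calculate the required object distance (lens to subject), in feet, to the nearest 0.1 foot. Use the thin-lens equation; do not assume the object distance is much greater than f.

629.4 ft

W: 5.59 m = 5590 mm.
Magnification m = h/W = dᵢ/dₒ; combined with 1/f = 1/dₒ + 1/dᵢ this gives dₒ = f·(1 + W/h).
dₒ = 510 mm × (1 + 5590/14.9) = 510 × 376.1678 ≈ 191845.570 mm = 191845.570/304.8 ft = 629.415 ft.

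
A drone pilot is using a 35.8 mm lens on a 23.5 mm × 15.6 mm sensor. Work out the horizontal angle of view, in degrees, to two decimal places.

Angle of view α = 2·arctan(w/2f) with w = 23.5 mm and f = 35.8 mm.
w/2f = 0.32821; arctan(0.32821) ≈ 18.1705°, so α ≈ 36.3409°.

36.34°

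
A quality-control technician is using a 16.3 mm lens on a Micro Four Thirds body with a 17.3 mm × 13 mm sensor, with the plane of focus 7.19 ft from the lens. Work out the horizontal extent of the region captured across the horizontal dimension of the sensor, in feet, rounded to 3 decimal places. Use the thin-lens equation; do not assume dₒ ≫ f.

dₒ: 7.19 ft × 304.8 mm/ft = 2191.51 mm.
Similar triangles through the lens centre give W/dₒ = w/dᵢ; with 1/f = 1/dₒ + 1/dᵢ this gives W = w·(dₒ − f)/f.
W = 17.3 mm × (2191.51 − 16.3) / 16.3 = 17.3 × 133.4486 ≈ 2308.661 mm = 2308.661/304.8 ft = 7.57435 ft.

7.574 ft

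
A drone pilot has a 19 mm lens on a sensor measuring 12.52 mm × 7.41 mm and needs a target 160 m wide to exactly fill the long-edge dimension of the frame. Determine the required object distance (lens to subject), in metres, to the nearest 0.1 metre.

W: 160 m = 160000 mm.
Magnification m = w/W = dᵢ/dₒ; combined with 1/f = 1/dₒ + 1/dᵢ this gives dₒ = f·(1 + W/w).
dₒ = 19 mm × (1 + 160000/12.52) = 19 × 12780.5527 ≈ 242830.502 mm = 242.831 m.

242.8 m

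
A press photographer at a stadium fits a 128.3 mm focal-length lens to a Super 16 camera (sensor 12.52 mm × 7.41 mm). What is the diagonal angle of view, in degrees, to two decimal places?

Sensor diagonal = √(12.52² + 7.41²) = √211.6585 ≈ 14.5485 mm.
Angle of view α = 2·arctan(d/2f) with d = 14.5485 mm and f = 128.3 mm.
d/2f = 0.05670; arctan(0.05670) ≈ 3.2450°, so α ≈ 6.4901°.

6.49°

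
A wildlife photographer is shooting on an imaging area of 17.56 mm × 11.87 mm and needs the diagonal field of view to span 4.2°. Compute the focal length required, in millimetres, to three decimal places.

Sensor diagonal = √(17.56² + 11.87²) = √449.2505 ≈ 21.1955 mm.
From α = 2·arctan(d/2f) we get f = d / (2·tan(α/2)).
With d = 21.1955 mm and α/2 = 2.1°, tan(α/2) ≈ 0.03667, so f ≈ 21.1955 / 0.07334 ≈ 289.0168 mm.

289.017 mm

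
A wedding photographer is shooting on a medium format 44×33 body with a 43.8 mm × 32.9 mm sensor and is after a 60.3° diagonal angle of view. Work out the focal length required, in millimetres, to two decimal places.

Sensor diagonal = √(43.8² + 32.9²) = √3000.8500 ≈ 54.7800 mm.
From α = 2·arctan(d/2f) we get f = d / (2·tan(α/2)).
With d = 54.7800 mm and α/2 = 30.15°, tan(α/2) ≈ 0.58085, so f ≈ 54.7800 / 1.16169 ≈ 47.1554 mm.

47.16 mm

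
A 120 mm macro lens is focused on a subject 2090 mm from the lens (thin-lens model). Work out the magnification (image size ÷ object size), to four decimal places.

Thin lens: 1/f = 1/dₒ + 1/dᵢ → 1/dᵢ = 1/120 − 1/2090 = 0.0078549 mm⁻¹, so dᵢ ≈ 127.3096 mm.
Magnification m = dᵢ/dₒ = 127.3096/2090 ≈ 0.06091.

0.0609×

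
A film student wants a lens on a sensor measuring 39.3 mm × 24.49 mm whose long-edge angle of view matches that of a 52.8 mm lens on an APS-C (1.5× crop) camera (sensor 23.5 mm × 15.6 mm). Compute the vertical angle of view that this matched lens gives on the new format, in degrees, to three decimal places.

Equal long-edge AOV ⇒ f₂ = f₁ · 39.3/23.5 = 52.8 × 1.67234 ≈ 88.2996 mm.
Vertical AOV on the new format = 2·arctan(24.49 / (2 × 88.2996)) = 2·arctan(0.13868) ≈ 15.7904°.

15.790°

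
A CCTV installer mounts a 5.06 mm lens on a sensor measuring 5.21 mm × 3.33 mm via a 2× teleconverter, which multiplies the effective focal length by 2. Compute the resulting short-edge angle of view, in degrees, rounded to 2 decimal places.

Effective focal length f = 5.06 × 2 = 10.12 mm.
α = 2·arctan(3.33 / (2 × 10.12)) = 2·arctan(0.16453) ≈ 18.6859°.

18.69°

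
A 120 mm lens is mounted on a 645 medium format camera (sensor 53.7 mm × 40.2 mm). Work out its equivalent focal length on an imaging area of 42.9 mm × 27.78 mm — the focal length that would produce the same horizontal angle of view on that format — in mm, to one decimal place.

95.9 mm

Equal angle of view means equal width/f ratio, so f₂ = f₁ · (width₂/width₁) = 120 × 42.9/53.7.
f₂ = 120 × 0.79888 ≈ 95.866 mm.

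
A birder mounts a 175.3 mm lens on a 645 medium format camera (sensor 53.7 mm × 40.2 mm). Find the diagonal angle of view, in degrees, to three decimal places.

21.663°

Sensor diagonal = √(53.7² + 40.2²) = √4499.7300 ≈ 67.0800 mm.
Angle of view α = 2·arctan(d/2f) with d = 67.0800 mm and f = 175.3 mm.
d/2f = 0.19133; arctan(0.19133) ≈ 10.8315°, so α ≈ 21.6629°.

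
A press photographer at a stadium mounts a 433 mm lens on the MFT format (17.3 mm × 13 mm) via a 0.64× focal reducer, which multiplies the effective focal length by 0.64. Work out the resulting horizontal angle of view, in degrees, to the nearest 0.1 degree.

Effective focal length f = 433 × 0.64 = 277.12 mm.
α = 2·arctan(17.3 / (2 × 277.12)) = 2·arctan(0.03121) ≈ 3.5757°.

3.6°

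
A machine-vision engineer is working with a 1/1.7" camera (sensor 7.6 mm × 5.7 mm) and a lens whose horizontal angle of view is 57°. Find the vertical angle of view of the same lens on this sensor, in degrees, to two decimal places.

44.31°

From the horizontal AOV: f = 7.6 / (2·tan(28.5°)) = 7.6 / 1.08591 ≈ 6.9987 mm.
Vertical AOV = 2·arctan(5.7 / (2 × 6.9987)) = 2·arctan(0.40722) ≈ 44.3140°.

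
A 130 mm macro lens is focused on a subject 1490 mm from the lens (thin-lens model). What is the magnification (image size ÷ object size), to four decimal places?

0.0956×

Thin lens: 1/f = 1/dₒ + 1/dᵢ → 1/dᵢ = 1/130 − 1/1490 = 0.0070212 mm⁻¹, so dᵢ ≈ 142.4265 mm.
Magnification m = dᵢ/dₒ = 142.4265/1490 ≈ 0.09559.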